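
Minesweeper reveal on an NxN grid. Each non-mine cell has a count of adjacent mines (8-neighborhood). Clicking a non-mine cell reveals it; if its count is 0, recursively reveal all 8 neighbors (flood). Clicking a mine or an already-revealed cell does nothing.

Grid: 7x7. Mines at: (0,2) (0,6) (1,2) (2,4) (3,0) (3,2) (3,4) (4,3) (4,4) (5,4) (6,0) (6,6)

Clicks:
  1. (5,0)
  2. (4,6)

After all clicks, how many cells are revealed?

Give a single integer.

Click 1 (5,0) count=1: revealed 1 new [(5,0)] -> total=1
Click 2 (4,6) count=0: revealed 10 new [(1,5) (1,6) (2,5) (2,6) (3,5) (3,6) (4,5) (4,6) (5,5) (5,6)] -> total=11

Answer: 11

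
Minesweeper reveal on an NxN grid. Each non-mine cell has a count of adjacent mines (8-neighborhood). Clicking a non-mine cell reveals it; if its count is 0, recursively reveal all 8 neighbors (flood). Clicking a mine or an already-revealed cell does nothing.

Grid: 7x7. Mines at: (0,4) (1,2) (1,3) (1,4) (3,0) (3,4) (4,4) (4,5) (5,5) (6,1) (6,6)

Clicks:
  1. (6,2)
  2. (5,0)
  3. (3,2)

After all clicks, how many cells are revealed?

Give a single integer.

Click 1 (6,2) count=1: revealed 1 new [(6,2)] -> total=1
Click 2 (5,0) count=1: revealed 1 new [(5,0)] -> total=2
Click 3 (3,2) count=0: revealed 12 new [(2,1) (2,2) (2,3) (3,1) (3,2) (3,3) (4,1) (4,2) (4,3) (5,1) (5,2) (5,3)] -> total=14

Answer: 14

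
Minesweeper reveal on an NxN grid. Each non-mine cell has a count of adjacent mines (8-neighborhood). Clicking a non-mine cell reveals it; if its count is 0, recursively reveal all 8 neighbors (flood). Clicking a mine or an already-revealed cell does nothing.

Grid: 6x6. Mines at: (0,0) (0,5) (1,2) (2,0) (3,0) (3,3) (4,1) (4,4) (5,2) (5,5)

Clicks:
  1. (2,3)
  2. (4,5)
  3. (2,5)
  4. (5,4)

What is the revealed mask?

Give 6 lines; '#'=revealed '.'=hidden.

Click 1 (2,3) count=2: revealed 1 new [(2,3)] -> total=1
Click 2 (4,5) count=2: revealed 1 new [(4,5)] -> total=2
Click 3 (2,5) count=0: revealed 6 new [(1,4) (1,5) (2,4) (2,5) (3,4) (3,5)] -> total=8
Click 4 (5,4) count=2: revealed 1 new [(5,4)] -> total=9

Answer: ......
....##
...###
....##
.....#
....#.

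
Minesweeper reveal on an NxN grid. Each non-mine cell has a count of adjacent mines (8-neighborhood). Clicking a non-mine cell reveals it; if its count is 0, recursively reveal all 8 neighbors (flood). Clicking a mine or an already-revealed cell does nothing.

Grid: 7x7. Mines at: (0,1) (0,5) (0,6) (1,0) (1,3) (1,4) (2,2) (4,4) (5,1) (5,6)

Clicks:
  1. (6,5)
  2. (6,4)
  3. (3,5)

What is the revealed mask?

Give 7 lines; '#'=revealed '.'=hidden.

Click 1 (6,5) count=1: revealed 1 new [(6,5)] -> total=1
Click 2 (6,4) count=0: revealed 7 new [(5,2) (5,3) (5,4) (5,5) (6,2) (6,3) (6,4)] -> total=8
Click 3 (3,5) count=1: revealed 1 new [(3,5)] -> total=9

Answer: .......
.......
.......
.....#.
.......
..####.
..####.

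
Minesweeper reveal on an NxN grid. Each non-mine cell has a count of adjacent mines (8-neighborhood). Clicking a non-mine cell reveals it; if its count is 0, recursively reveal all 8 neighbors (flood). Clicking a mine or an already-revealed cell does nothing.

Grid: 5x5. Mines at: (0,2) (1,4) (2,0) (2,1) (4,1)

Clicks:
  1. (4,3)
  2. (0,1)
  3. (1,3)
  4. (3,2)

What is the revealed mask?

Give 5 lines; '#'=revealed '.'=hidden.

Answer: .#...
...#.
..###
..###
..###

Derivation:
Click 1 (4,3) count=0: revealed 9 new [(2,2) (2,3) (2,4) (3,2) (3,3) (3,4) (4,2) (4,3) (4,4)] -> total=9
Click 2 (0,1) count=1: revealed 1 new [(0,1)] -> total=10
Click 3 (1,3) count=2: revealed 1 new [(1,3)] -> total=11
Click 4 (3,2) count=2: revealed 0 new [(none)] -> total=11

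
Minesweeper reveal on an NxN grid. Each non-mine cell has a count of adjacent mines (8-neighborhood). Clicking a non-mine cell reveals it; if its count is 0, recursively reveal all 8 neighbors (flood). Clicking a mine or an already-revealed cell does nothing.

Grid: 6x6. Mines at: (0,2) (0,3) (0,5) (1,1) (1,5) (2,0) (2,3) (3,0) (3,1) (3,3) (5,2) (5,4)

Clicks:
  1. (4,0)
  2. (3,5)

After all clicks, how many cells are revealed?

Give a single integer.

Answer: 7

Derivation:
Click 1 (4,0) count=2: revealed 1 new [(4,0)] -> total=1
Click 2 (3,5) count=0: revealed 6 new [(2,4) (2,5) (3,4) (3,5) (4,4) (4,5)] -> total=7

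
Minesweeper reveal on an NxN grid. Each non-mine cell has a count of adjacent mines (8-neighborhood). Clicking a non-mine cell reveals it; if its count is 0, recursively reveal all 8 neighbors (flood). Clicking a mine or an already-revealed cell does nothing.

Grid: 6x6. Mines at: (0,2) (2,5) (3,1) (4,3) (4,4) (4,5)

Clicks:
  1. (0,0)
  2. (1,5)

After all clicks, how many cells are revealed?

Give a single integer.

Answer: 7

Derivation:
Click 1 (0,0) count=0: revealed 6 new [(0,0) (0,1) (1,0) (1,1) (2,0) (2,1)] -> total=6
Click 2 (1,5) count=1: revealed 1 new [(1,5)] -> total=7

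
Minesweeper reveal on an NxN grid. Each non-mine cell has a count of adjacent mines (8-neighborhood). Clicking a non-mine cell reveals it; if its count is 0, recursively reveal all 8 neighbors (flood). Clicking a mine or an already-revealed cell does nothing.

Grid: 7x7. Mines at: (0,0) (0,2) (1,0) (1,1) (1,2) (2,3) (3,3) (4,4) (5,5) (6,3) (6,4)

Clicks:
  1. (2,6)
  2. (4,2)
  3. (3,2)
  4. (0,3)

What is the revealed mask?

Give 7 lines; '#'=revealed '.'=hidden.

Answer: ...####
...####
....###
..#.###
..#..##
.......
.......

Derivation:
Click 1 (2,6) count=0: revealed 16 new [(0,3) (0,4) (0,5) (0,6) (1,3) (1,4) (1,5) (1,6) (2,4) (2,5) (2,6) (3,4) (3,5) (3,6) (4,5) (4,6)] -> total=16
Click 2 (4,2) count=1: revealed 1 new [(4,2)] -> total=17
Click 3 (3,2) count=2: revealed 1 new [(3,2)] -> total=18
Click 4 (0,3) count=2: revealed 0 new [(none)] -> total=18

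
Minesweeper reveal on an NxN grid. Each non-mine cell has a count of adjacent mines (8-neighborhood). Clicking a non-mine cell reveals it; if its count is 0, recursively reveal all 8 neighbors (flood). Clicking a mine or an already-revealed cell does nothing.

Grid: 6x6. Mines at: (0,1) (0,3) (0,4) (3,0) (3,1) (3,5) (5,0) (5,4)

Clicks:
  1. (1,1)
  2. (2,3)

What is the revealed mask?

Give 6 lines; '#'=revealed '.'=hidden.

Answer: ......
.####.
..###.
..###.
..###.
......

Derivation:
Click 1 (1,1) count=1: revealed 1 new [(1,1)] -> total=1
Click 2 (2,3) count=0: revealed 12 new [(1,2) (1,3) (1,4) (2,2) (2,3) (2,4) (3,2) (3,3) (3,4) (4,2) (4,3) (4,4)] -> total=13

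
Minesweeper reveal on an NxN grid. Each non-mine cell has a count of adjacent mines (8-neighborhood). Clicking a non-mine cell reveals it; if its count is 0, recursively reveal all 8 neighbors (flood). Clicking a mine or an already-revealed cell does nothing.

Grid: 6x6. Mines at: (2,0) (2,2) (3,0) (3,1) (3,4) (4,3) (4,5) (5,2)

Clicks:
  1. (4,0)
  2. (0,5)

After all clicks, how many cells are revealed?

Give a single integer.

Click 1 (4,0) count=2: revealed 1 new [(4,0)] -> total=1
Click 2 (0,5) count=0: revealed 15 new [(0,0) (0,1) (0,2) (0,3) (0,4) (0,5) (1,0) (1,1) (1,2) (1,3) (1,4) (1,5) (2,3) (2,4) (2,5)] -> total=16

Answer: 16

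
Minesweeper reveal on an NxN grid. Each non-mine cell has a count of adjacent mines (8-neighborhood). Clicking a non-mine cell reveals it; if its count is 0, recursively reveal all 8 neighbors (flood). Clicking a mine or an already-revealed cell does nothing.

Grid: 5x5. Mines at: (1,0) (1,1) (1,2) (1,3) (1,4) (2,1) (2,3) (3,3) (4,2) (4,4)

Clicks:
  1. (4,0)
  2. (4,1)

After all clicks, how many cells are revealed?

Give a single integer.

Answer: 4

Derivation:
Click 1 (4,0) count=0: revealed 4 new [(3,0) (3,1) (4,0) (4,1)] -> total=4
Click 2 (4,1) count=1: revealed 0 new [(none)] -> total=4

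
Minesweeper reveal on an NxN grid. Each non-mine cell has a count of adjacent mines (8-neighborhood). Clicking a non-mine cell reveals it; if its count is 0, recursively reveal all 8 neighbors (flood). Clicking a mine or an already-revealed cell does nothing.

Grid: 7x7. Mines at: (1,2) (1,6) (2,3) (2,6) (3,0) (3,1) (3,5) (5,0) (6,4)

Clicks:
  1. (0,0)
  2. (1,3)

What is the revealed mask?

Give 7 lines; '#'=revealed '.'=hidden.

Click 1 (0,0) count=0: revealed 6 new [(0,0) (0,1) (1,0) (1,1) (2,0) (2,1)] -> total=6
Click 2 (1,3) count=2: revealed 1 new [(1,3)] -> total=7

Answer: ##.....
##.#...
##.....
.......
.......
.......
.......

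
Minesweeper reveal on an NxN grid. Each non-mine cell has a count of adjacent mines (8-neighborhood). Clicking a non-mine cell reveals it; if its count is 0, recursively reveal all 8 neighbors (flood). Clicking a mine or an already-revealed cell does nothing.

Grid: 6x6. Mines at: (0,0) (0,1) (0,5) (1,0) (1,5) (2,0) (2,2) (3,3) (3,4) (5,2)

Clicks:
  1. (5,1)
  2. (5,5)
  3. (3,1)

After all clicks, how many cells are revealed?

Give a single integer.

Answer: 8

Derivation:
Click 1 (5,1) count=1: revealed 1 new [(5,1)] -> total=1
Click 2 (5,5) count=0: revealed 6 new [(4,3) (4,4) (4,5) (5,3) (5,4) (5,5)] -> total=7
Click 3 (3,1) count=2: revealed 1 new [(3,1)] -> total=8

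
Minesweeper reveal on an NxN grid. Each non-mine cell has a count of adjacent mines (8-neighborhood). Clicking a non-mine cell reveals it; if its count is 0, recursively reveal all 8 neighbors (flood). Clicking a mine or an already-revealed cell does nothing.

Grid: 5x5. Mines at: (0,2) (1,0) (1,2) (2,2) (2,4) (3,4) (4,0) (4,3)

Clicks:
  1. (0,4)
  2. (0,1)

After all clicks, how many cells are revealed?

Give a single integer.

Click 1 (0,4) count=0: revealed 4 new [(0,3) (0,4) (1,3) (1,4)] -> total=4
Click 2 (0,1) count=3: revealed 1 new [(0,1)] -> total=5

Answer: 5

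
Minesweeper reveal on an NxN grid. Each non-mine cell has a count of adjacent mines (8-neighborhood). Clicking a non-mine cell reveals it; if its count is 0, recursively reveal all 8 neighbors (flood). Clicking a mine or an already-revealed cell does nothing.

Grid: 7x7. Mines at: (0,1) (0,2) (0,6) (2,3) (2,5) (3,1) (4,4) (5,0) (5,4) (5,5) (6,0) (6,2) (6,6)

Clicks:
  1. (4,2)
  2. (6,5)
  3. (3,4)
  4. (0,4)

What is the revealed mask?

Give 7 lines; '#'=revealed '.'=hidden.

Answer: ...###.
...###.
.......
....#..
..#....
.......
.....#.

Derivation:
Click 1 (4,2) count=1: revealed 1 new [(4,2)] -> total=1
Click 2 (6,5) count=3: revealed 1 new [(6,5)] -> total=2
Click 3 (3,4) count=3: revealed 1 new [(3,4)] -> total=3
Click 4 (0,4) count=0: revealed 6 new [(0,3) (0,4) (0,5) (1,3) (1,4) (1,5)] -> total=9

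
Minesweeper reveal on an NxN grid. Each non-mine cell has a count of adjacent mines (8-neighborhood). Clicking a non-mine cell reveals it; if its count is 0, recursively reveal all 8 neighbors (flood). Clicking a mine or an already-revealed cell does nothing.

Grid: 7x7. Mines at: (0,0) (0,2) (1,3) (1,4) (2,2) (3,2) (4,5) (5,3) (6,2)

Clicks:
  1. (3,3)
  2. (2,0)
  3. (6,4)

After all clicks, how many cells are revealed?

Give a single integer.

Click 1 (3,3) count=2: revealed 1 new [(3,3)] -> total=1
Click 2 (2,0) count=0: revealed 12 new [(1,0) (1,1) (2,0) (2,1) (3,0) (3,1) (4,0) (4,1) (5,0) (5,1) (6,0) (6,1)] -> total=13
Click 3 (6,4) count=1: revealed 1 new [(6,4)] -> total=14

Answer: 14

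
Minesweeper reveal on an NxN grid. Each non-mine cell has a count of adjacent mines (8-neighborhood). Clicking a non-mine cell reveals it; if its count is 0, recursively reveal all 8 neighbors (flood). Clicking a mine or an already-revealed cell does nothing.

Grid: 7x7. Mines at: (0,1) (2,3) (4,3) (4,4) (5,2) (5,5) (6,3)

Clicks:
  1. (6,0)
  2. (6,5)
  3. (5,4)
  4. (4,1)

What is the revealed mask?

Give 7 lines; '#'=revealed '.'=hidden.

Click 1 (6,0) count=0: revealed 16 new [(1,0) (1,1) (1,2) (2,0) (2,1) (2,2) (3,0) (3,1) (3,2) (4,0) (4,1) (4,2) (5,0) (5,1) (6,0) (6,1)] -> total=16
Click 2 (6,5) count=1: revealed 1 new [(6,5)] -> total=17
Click 3 (5,4) count=4: revealed 1 new [(5,4)] -> total=18
Click 4 (4,1) count=1: revealed 0 new [(none)] -> total=18

Answer: .......
###....
###....
###....
###....
##..#..
##...#.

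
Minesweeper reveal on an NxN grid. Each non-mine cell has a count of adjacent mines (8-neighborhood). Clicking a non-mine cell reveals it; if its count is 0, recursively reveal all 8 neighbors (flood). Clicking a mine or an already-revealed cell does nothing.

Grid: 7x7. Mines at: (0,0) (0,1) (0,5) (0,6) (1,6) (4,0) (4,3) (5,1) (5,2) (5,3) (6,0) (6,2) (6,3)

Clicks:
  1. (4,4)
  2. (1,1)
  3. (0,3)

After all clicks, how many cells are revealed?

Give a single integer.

Click 1 (4,4) count=2: revealed 1 new [(4,4)] -> total=1
Click 2 (1,1) count=2: revealed 1 new [(1,1)] -> total=2
Click 3 (0,3) count=0: revealed 30 new [(0,2) (0,3) (0,4) (1,0) (1,2) (1,3) (1,4) (1,5) (2,0) (2,1) (2,2) (2,3) (2,4) (2,5) (2,6) (3,0) (3,1) (3,2) (3,3) (3,4) (3,5) (3,6) (4,5) (4,6) (5,4) (5,5) (5,6) (6,4) (6,5) (6,6)] -> total=32

Answer: 32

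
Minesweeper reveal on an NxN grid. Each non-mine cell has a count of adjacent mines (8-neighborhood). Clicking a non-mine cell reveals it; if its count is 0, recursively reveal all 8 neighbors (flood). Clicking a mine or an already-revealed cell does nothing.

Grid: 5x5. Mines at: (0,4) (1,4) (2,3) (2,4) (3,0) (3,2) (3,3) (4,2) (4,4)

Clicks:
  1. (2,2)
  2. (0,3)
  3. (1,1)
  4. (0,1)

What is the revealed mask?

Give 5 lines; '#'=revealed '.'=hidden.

Answer: ####.
####.
###..
.....
.....

Derivation:
Click 1 (2,2) count=3: revealed 1 new [(2,2)] -> total=1
Click 2 (0,3) count=2: revealed 1 new [(0,3)] -> total=2
Click 3 (1,1) count=0: revealed 9 new [(0,0) (0,1) (0,2) (1,0) (1,1) (1,2) (1,3) (2,0) (2,1)] -> total=11
Click 4 (0,1) count=0: revealed 0 new [(none)] -> total=11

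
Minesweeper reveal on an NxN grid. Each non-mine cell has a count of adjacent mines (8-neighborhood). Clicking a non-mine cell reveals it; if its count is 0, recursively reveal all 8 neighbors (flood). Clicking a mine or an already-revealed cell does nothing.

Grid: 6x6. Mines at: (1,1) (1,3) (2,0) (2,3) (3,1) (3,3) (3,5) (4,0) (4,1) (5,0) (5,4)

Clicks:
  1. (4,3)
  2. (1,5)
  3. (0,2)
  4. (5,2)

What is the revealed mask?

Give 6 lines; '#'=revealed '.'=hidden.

Click 1 (4,3) count=2: revealed 1 new [(4,3)] -> total=1
Click 2 (1,5) count=0: revealed 6 new [(0,4) (0,5) (1,4) (1,5) (2,4) (2,5)] -> total=7
Click 3 (0,2) count=2: revealed 1 new [(0,2)] -> total=8
Click 4 (5,2) count=1: revealed 1 new [(5,2)] -> total=9

Answer: ..#.##
....##
....##
......
...#..
..#...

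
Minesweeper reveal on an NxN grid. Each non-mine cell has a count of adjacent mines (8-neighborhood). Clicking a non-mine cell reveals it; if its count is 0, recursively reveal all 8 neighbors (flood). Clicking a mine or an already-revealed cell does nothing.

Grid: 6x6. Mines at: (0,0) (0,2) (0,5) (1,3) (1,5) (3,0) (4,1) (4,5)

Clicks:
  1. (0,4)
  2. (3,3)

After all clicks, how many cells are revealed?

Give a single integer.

Answer: 13

Derivation:
Click 1 (0,4) count=3: revealed 1 new [(0,4)] -> total=1
Click 2 (3,3) count=0: revealed 12 new [(2,2) (2,3) (2,4) (3,2) (3,3) (3,4) (4,2) (4,3) (4,4) (5,2) (5,3) (5,4)] -> total=13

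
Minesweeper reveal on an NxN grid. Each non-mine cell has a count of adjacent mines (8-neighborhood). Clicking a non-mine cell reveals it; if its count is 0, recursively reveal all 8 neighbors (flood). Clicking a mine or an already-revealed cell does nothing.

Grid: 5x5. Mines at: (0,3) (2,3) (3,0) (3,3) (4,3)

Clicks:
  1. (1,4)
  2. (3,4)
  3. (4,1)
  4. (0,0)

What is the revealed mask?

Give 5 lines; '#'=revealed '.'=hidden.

Answer: ###..
###.#
###..
....#
.#...

Derivation:
Click 1 (1,4) count=2: revealed 1 new [(1,4)] -> total=1
Click 2 (3,4) count=3: revealed 1 new [(3,4)] -> total=2
Click 3 (4,1) count=1: revealed 1 new [(4,1)] -> total=3
Click 4 (0,0) count=0: revealed 9 new [(0,0) (0,1) (0,2) (1,0) (1,1) (1,2) (2,0) (2,1) (2,2)] -> total=12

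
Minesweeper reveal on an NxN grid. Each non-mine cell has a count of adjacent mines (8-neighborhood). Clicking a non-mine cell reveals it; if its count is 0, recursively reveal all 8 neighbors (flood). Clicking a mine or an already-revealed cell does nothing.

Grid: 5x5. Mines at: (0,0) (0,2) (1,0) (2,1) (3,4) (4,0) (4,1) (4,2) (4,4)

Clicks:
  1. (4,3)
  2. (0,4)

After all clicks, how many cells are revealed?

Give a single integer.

Click 1 (4,3) count=3: revealed 1 new [(4,3)] -> total=1
Click 2 (0,4) count=0: revealed 6 new [(0,3) (0,4) (1,3) (1,4) (2,3) (2,4)] -> total=7

Answer: 7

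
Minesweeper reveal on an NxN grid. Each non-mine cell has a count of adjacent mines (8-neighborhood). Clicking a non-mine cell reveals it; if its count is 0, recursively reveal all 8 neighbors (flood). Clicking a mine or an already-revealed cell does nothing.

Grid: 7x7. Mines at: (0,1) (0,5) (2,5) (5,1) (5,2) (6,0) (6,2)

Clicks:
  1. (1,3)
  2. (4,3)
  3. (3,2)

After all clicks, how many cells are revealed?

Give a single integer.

Click 1 (1,3) count=0: revealed 35 new [(0,2) (0,3) (0,4) (1,0) (1,1) (1,2) (1,3) (1,4) (2,0) (2,1) (2,2) (2,3) (2,4) (3,0) (3,1) (3,2) (3,3) (3,4) (3,5) (3,6) (4,0) (4,1) (4,2) (4,3) (4,4) (4,5) (4,6) (5,3) (5,4) (5,5) (5,6) (6,3) (6,4) (6,5) (6,6)] -> total=35
Click 2 (4,3) count=1: revealed 0 new [(none)] -> total=35
Click 3 (3,2) count=0: revealed 0 new [(none)] -> total=35

Answer: 35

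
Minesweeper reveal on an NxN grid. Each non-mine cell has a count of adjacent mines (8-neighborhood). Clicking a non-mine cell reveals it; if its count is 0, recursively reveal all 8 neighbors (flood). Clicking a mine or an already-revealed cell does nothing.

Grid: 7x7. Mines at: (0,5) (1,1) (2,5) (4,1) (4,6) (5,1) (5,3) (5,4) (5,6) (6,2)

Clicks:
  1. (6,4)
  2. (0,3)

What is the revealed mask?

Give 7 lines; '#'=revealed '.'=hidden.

Click 1 (6,4) count=2: revealed 1 new [(6,4)] -> total=1
Click 2 (0,3) count=0: revealed 15 new [(0,2) (0,3) (0,4) (1,2) (1,3) (1,4) (2,2) (2,3) (2,4) (3,2) (3,3) (3,4) (4,2) (4,3) (4,4)] -> total=16

Answer: ..###..
..###..
..###..
..###..
..###..
.......
....#..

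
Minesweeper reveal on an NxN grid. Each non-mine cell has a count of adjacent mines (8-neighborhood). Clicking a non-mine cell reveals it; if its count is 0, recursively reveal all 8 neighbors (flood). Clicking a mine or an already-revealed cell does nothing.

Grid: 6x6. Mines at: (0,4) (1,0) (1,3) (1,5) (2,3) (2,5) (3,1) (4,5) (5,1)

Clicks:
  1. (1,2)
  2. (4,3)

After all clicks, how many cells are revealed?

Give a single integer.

Click 1 (1,2) count=2: revealed 1 new [(1,2)] -> total=1
Click 2 (4,3) count=0: revealed 9 new [(3,2) (3,3) (3,4) (4,2) (4,3) (4,4) (5,2) (5,3) (5,4)] -> total=10

Answer: 10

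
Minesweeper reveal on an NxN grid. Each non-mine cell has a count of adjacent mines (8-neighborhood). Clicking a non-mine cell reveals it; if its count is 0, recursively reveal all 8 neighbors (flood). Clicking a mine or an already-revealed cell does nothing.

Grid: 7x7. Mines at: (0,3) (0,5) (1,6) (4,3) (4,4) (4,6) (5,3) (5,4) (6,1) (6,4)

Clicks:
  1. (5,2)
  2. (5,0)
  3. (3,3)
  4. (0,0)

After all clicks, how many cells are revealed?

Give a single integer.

Click 1 (5,2) count=3: revealed 1 new [(5,2)] -> total=1
Click 2 (5,0) count=1: revealed 1 new [(5,0)] -> total=2
Click 3 (3,3) count=2: revealed 1 new [(3,3)] -> total=3
Click 4 (0,0) count=0: revealed 24 new [(0,0) (0,1) (0,2) (1,0) (1,1) (1,2) (1,3) (1,4) (1,5) (2,0) (2,1) (2,2) (2,3) (2,4) (2,5) (3,0) (3,1) (3,2) (3,4) (3,5) (4,0) (4,1) (4,2) (5,1)] -> total=27

Answer: 27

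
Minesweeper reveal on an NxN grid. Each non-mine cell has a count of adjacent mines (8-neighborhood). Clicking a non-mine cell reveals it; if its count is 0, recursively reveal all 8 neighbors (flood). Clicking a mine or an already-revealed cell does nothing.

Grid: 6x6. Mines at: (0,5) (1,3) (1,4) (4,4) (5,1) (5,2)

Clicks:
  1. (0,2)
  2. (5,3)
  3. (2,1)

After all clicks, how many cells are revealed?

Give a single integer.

Answer: 19

Derivation:
Click 1 (0,2) count=1: revealed 1 new [(0,2)] -> total=1
Click 2 (5,3) count=2: revealed 1 new [(5,3)] -> total=2
Click 3 (2,1) count=0: revealed 17 new [(0,0) (0,1) (1,0) (1,1) (1,2) (2,0) (2,1) (2,2) (2,3) (3,0) (3,1) (3,2) (3,3) (4,0) (4,1) (4,2) (4,3)] -> total=19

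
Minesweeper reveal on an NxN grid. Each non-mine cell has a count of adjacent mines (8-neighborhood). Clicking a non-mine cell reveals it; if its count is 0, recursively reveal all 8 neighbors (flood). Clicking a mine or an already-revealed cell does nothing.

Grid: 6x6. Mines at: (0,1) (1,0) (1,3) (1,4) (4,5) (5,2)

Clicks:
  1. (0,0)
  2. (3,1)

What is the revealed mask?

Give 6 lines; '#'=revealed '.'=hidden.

Answer: #.....
......
#####.
#####.
#####.
##....

Derivation:
Click 1 (0,0) count=2: revealed 1 new [(0,0)] -> total=1
Click 2 (3,1) count=0: revealed 17 new [(2,0) (2,1) (2,2) (2,3) (2,4) (3,0) (3,1) (3,2) (3,3) (3,4) (4,0) (4,1) (4,2) (4,3) (4,4) (5,0) (5,1)] -> total=18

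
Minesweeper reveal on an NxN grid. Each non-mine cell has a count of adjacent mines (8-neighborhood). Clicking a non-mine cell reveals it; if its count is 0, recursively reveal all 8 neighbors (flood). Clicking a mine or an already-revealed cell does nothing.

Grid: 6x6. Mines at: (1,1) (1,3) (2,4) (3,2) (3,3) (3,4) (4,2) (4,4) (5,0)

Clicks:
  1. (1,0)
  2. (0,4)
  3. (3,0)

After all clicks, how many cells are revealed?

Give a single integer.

Click 1 (1,0) count=1: revealed 1 new [(1,0)] -> total=1
Click 2 (0,4) count=1: revealed 1 new [(0,4)] -> total=2
Click 3 (3,0) count=0: revealed 6 new [(2,0) (2,1) (3,0) (3,1) (4,0) (4,1)] -> total=8

Answer: 8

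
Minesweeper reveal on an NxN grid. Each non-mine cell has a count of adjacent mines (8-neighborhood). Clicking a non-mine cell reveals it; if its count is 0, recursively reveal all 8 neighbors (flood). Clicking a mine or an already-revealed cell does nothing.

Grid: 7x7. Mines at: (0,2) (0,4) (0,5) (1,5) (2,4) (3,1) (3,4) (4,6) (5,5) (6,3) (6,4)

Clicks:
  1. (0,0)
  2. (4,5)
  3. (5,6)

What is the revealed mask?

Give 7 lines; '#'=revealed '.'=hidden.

Click 1 (0,0) count=0: revealed 6 new [(0,0) (0,1) (1,0) (1,1) (2,0) (2,1)] -> total=6
Click 2 (4,5) count=3: revealed 1 new [(4,5)] -> total=7
Click 3 (5,6) count=2: revealed 1 new [(5,6)] -> total=8

Answer: ##.....
##.....
##.....
.......
.....#.
......#
.......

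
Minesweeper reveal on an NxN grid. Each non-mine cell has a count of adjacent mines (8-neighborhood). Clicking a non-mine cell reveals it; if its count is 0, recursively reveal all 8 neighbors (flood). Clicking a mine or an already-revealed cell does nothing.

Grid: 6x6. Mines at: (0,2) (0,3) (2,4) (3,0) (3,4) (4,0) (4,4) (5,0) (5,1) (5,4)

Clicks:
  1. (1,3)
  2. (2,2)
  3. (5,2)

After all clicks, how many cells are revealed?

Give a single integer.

Click 1 (1,3) count=3: revealed 1 new [(1,3)] -> total=1
Click 2 (2,2) count=0: revealed 11 new [(1,1) (1,2) (2,1) (2,2) (2,3) (3,1) (3,2) (3,3) (4,1) (4,2) (4,3)] -> total=12
Click 3 (5,2) count=1: revealed 1 new [(5,2)] -> total=13

Answer: 13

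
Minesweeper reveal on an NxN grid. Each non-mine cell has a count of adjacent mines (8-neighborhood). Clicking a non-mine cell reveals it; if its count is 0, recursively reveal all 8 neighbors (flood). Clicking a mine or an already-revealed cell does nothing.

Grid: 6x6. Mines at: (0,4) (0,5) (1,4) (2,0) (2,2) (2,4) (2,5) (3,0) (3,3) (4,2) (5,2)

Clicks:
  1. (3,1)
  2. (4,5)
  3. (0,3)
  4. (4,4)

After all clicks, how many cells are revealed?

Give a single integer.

Click 1 (3,1) count=4: revealed 1 new [(3,1)] -> total=1
Click 2 (4,5) count=0: revealed 8 new [(3,4) (3,5) (4,3) (4,4) (4,5) (5,3) (5,4) (5,5)] -> total=9
Click 3 (0,3) count=2: revealed 1 new [(0,3)] -> total=10
Click 4 (4,4) count=1: revealed 0 new [(none)] -> total=10

Answer: 10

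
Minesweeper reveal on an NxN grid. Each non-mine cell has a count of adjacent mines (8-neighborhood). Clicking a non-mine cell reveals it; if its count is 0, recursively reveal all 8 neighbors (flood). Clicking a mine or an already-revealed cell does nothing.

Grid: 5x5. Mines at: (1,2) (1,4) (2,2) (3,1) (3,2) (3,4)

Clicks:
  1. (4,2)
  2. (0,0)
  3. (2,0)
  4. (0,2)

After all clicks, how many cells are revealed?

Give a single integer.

Click 1 (4,2) count=2: revealed 1 new [(4,2)] -> total=1
Click 2 (0,0) count=0: revealed 6 new [(0,0) (0,1) (1,0) (1,1) (2,0) (2,1)] -> total=7
Click 3 (2,0) count=1: revealed 0 new [(none)] -> total=7
Click 4 (0,2) count=1: revealed 1 new [(0,2)] -> total=8

Answer: 8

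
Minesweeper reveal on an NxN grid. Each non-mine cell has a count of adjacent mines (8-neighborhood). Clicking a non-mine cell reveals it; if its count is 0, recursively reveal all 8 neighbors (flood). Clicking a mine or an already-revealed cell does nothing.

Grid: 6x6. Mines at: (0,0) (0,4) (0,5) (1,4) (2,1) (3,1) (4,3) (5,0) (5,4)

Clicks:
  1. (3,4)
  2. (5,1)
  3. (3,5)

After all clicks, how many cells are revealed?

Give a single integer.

Click 1 (3,4) count=1: revealed 1 new [(3,4)] -> total=1
Click 2 (5,1) count=1: revealed 1 new [(5,1)] -> total=2
Click 3 (3,5) count=0: revealed 5 new [(2,4) (2,5) (3,5) (4,4) (4,5)] -> total=7

Answer: 7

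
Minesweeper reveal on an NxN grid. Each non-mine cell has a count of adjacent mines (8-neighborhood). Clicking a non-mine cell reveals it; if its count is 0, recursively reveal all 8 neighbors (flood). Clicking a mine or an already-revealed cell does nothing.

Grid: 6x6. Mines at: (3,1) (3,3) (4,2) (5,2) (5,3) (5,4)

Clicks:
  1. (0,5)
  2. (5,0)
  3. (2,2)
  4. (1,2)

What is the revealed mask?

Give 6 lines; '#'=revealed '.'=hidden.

Answer: ######
######
######
....##
##..##
##....

Derivation:
Click 1 (0,5) count=0: revealed 22 new [(0,0) (0,1) (0,2) (0,3) (0,4) (0,5) (1,0) (1,1) (1,2) (1,3) (1,4) (1,5) (2,0) (2,1) (2,2) (2,3) (2,4) (2,5) (3,4) (3,5) (4,4) (4,5)] -> total=22
Click 2 (5,0) count=0: revealed 4 new [(4,0) (4,1) (5,0) (5,1)] -> total=26
Click 3 (2,2) count=2: revealed 0 new [(none)] -> total=26
Click 4 (1,2) count=0: revealed 0 new [(none)] -> total=26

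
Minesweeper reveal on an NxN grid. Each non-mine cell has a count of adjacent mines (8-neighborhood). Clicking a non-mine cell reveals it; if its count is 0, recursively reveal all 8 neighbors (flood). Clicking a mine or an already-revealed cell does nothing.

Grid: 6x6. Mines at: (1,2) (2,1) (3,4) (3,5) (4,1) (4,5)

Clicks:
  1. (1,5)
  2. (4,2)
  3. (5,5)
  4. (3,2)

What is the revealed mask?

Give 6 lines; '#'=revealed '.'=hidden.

Answer: ...###
...###
...###
..#...
..#...
.....#

Derivation:
Click 1 (1,5) count=0: revealed 9 new [(0,3) (0,4) (0,5) (1,3) (1,4) (1,5) (2,3) (2,4) (2,5)] -> total=9
Click 2 (4,2) count=1: revealed 1 new [(4,2)] -> total=10
Click 3 (5,5) count=1: revealed 1 new [(5,5)] -> total=11
Click 4 (3,2) count=2: revealed 1 new [(3,2)] -> total=12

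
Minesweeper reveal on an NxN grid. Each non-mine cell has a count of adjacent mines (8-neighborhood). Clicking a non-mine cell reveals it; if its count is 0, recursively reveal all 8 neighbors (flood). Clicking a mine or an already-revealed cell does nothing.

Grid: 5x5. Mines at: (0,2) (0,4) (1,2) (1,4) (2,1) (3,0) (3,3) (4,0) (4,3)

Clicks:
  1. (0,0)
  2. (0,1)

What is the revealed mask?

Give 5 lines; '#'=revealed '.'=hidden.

Click 1 (0,0) count=0: revealed 4 new [(0,0) (0,1) (1,0) (1,1)] -> total=4
Click 2 (0,1) count=2: revealed 0 new [(none)] -> total=4

Answer: ##...
##...
.....
.....
.....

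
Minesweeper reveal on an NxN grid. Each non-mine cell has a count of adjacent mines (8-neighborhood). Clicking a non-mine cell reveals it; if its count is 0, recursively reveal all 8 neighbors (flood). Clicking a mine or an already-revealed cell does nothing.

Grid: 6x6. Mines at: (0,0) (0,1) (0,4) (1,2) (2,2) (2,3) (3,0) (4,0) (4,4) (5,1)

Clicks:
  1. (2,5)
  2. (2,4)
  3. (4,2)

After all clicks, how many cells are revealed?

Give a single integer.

Answer: 7

Derivation:
Click 1 (2,5) count=0: revealed 6 new [(1,4) (1,5) (2,4) (2,5) (3,4) (3,5)] -> total=6
Click 2 (2,4) count=1: revealed 0 new [(none)] -> total=6
Click 3 (4,2) count=1: revealed 1 new [(4,2)] -> total=7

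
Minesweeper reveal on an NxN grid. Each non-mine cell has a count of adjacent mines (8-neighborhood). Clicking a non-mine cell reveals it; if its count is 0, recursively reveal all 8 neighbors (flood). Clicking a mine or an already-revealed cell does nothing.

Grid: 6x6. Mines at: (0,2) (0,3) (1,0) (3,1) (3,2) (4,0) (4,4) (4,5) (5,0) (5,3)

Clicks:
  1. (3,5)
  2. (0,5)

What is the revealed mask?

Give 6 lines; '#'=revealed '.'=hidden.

Answer: ....##
...###
...###
...###
......
......

Derivation:
Click 1 (3,5) count=2: revealed 1 new [(3,5)] -> total=1
Click 2 (0,5) count=0: revealed 10 new [(0,4) (0,5) (1,3) (1,4) (1,5) (2,3) (2,4) (2,5) (3,3) (3,4)] -> total=11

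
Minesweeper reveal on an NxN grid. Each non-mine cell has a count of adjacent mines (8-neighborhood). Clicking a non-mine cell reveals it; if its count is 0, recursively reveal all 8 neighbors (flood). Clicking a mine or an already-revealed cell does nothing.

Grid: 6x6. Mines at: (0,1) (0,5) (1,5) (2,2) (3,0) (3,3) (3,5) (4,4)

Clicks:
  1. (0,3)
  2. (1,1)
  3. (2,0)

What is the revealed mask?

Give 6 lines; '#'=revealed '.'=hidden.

Click 1 (0,3) count=0: revealed 6 new [(0,2) (0,3) (0,4) (1,2) (1,3) (1,4)] -> total=6
Click 2 (1,1) count=2: revealed 1 new [(1,1)] -> total=7
Click 3 (2,0) count=1: revealed 1 new [(2,0)] -> total=8

Answer: ..###.
.####.
#.....
......
......
......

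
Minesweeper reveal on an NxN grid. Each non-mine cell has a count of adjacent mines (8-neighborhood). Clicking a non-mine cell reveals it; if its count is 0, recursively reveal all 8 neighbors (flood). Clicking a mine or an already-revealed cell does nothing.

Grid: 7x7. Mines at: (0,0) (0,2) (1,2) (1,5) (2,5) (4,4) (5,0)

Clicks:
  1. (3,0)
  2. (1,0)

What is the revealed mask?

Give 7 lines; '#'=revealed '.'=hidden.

Click 1 (3,0) count=0: revealed 30 new [(1,0) (1,1) (2,0) (2,1) (2,2) (2,3) (3,0) (3,1) (3,2) (3,3) (3,5) (3,6) (4,0) (4,1) (4,2) (4,3) (4,5) (4,6) (5,1) (5,2) (5,3) (5,4) (5,5) (5,6) (6,1) (6,2) (6,3) (6,4) (6,5) (6,6)] -> total=30
Click 2 (1,0) count=1: revealed 0 new [(none)] -> total=30

Answer: .......
##.....
####...
####.##
####.##
.######
.######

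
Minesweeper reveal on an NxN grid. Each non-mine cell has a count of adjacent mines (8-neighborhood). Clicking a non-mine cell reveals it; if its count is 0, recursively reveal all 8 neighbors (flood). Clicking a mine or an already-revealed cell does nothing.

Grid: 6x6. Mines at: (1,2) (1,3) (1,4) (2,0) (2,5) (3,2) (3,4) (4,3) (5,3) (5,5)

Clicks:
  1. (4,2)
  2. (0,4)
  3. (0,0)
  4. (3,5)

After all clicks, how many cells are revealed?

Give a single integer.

Click 1 (4,2) count=3: revealed 1 new [(4,2)] -> total=1
Click 2 (0,4) count=2: revealed 1 new [(0,4)] -> total=2
Click 3 (0,0) count=0: revealed 4 new [(0,0) (0,1) (1,0) (1,1)] -> total=6
Click 4 (3,5) count=2: revealed 1 new [(3,5)] -> total=7

Answer: 7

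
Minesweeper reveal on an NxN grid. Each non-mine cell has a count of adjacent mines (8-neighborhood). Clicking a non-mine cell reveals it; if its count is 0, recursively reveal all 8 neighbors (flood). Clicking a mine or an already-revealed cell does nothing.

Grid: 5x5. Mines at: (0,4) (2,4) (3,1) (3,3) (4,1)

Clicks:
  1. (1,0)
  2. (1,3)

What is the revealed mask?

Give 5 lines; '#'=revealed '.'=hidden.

Answer: ####.
####.
####.
.....
.....

Derivation:
Click 1 (1,0) count=0: revealed 12 new [(0,0) (0,1) (0,2) (0,3) (1,0) (1,1) (1,2) (1,3) (2,0) (2,1) (2,2) (2,3)] -> total=12
Click 2 (1,3) count=2: revealed 0 new [(none)] -> total=12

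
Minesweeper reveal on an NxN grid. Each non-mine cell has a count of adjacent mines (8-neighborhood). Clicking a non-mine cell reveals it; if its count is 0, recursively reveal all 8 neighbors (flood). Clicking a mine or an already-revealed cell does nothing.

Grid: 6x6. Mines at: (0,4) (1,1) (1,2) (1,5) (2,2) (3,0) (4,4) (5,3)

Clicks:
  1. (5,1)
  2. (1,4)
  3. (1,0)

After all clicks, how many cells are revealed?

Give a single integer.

Answer: 8

Derivation:
Click 1 (5,1) count=0: revealed 6 new [(4,0) (4,1) (4,2) (5,0) (5,1) (5,2)] -> total=6
Click 2 (1,4) count=2: revealed 1 new [(1,4)] -> total=7
Click 3 (1,0) count=1: revealed 1 new [(1,0)] -> total=8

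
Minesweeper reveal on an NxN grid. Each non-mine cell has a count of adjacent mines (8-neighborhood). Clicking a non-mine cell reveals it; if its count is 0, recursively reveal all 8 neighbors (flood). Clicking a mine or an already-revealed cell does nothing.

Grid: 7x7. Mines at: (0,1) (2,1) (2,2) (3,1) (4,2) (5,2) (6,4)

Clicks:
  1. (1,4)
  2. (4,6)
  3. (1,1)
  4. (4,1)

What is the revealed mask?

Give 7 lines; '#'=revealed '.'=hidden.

Answer: ..#####
.######
...####
...####
.#.####
...####
.....##

Derivation:
Click 1 (1,4) count=0: revealed 28 new [(0,2) (0,3) (0,4) (0,5) (0,6) (1,2) (1,3) (1,4) (1,5) (1,6) (2,3) (2,4) (2,5) (2,6) (3,3) (3,4) (3,5) (3,6) (4,3) (4,4) (4,5) (4,6) (5,3) (5,4) (5,5) (5,6) (6,5) (6,6)] -> total=28
Click 2 (4,6) count=0: revealed 0 new [(none)] -> total=28
Click 3 (1,1) count=3: revealed 1 new [(1,1)] -> total=29
Click 4 (4,1) count=3: revealed 1 new [(4,1)] -> total=30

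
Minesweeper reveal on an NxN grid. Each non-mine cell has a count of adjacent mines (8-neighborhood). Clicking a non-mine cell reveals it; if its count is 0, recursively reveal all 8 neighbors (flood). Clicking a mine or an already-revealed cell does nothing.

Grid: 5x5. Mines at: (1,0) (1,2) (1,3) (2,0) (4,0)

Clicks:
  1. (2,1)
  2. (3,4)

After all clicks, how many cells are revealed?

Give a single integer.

Click 1 (2,1) count=3: revealed 1 new [(2,1)] -> total=1
Click 2 (3,4) count=0: revealed 11 new [(2,2) (2,3) (2,4) (3,1) (3,2) (3,3) (3,4) (4,1) (4,2) (4,3) (4,4)] -> total=12

Answer: 12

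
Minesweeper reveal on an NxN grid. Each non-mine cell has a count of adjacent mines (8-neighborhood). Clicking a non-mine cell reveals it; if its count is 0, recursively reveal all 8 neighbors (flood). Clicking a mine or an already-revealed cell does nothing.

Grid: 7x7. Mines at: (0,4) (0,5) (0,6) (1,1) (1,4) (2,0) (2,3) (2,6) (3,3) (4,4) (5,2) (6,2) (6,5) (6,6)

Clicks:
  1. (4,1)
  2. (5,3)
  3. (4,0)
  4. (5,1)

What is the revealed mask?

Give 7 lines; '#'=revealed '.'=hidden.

Answer: .......
.......
.......
##.....
##.....
##.#...
##.....

Derivation:
Click 1 (4,1) count=1: revealed 1 new [(4,1)] -> total=1
Click 2 (5,3) count=3: revealed 1 new [(5,3)] -> total=2
Click 3 (4,0) count=0: revealed 7 new [(3,0) (3,1) (4,0) (5,0) (5,1) (6,0) (6,1)] -> total=9
Click 4 (5,1) count=2: revealed 0 new [(none)] -> total=9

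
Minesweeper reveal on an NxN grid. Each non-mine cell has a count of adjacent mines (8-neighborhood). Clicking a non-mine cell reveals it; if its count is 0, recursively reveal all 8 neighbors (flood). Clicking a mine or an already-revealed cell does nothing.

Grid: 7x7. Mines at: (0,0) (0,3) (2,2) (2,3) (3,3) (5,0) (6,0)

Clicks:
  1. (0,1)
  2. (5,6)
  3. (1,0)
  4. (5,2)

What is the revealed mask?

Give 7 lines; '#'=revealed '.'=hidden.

Answer: .#..###
#...###
....###
....###
.######
.######
.######

Derivation:
Click 1 (0,1) count=1: revealed 1 new [(0,1)] -> total=1
Click 2 (5,6) count=0: revealed 30 new [(0,4) (0,5) (0,6) (1,4) (1,5) (1,6) (2,4) (2,5) (2,6) (3,4) (3,5) (3,6) (4,1) (4,2) (4,3) (4,4) (4,5) (4,6) (5,1) (5,2) (5,3) (5,4) (5,5) (5,6) (6,1) (6,2) (6,3) (6,4) (6,5) (6,6)] -> total=31
Click 3 (1,0) count=1: revealed 1 new [(1,0)] -> total=32
Click 4 (5,2) count=0: revealed 0 new [(none)] -> total=32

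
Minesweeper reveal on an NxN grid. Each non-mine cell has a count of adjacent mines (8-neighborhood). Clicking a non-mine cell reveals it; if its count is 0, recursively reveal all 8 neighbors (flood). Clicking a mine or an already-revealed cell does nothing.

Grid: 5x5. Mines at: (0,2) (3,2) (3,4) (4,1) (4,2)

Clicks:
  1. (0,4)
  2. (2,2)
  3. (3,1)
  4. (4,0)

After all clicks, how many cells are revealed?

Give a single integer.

Answer: 9

Derivation:
Click 1 (0,4) count=0: revealed 6 new [(0,3) (0,4) (1,3) (1,4) (2,3) (2,4)] -> total=6
Click 2 (2,2) count=1: revealed 1 new [(2,2)] -> total=7
Click 3 (3,1) count=3: revealed 1 new [(3,1)] -> total=8
Click 4 (4,0) count=1: revealed 1 new [(4,0)] -> total=9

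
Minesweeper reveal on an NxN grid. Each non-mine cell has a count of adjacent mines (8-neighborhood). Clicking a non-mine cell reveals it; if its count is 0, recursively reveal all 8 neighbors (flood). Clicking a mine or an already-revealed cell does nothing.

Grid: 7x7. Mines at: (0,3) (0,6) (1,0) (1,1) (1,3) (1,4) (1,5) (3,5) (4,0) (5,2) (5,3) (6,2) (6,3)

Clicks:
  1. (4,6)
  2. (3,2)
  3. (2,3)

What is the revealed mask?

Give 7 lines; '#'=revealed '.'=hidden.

Answer: .......
.......
.####..
.####..
.####.#
.......
.......

Derivation:
Click 1 (4,6) count=1: revealed 1 new [(4,6)] -> total=1
Click 2 (3,2) count=0: revealed 12 new [(2,1) (2,2) (2,3) (2,4) (3,1) (3,2) (3,3) (3,4) (4,1) (4,2) (4,3) (4,4)] -> total=13
Click 3 (2,3) count=2: revealed 0 new [(none)] -> total=13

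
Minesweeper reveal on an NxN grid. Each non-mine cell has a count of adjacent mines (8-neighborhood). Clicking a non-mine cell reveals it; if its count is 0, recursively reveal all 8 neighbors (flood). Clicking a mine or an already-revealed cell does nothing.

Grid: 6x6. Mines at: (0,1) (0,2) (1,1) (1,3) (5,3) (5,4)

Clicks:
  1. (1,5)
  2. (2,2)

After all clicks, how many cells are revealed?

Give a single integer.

Answer: 25

Derivation:
Click 1 (1,5) count=0: revealed 25 new [(0,4) (0,5) (1,4) (1,5) (2,0) (2,1) (2,2) (2,3) (2,4) (2,5) (3,0) (3,1) (3,2) (3,3) (3,4) (3,5) (4,0) (4,1) (4,2) (4,3) (4,4) (4,5) (5,0) (5,1) (5,2)] -> total=25
Click 2 (2,2) count=2: revealed 0 new [(none)] -> total=25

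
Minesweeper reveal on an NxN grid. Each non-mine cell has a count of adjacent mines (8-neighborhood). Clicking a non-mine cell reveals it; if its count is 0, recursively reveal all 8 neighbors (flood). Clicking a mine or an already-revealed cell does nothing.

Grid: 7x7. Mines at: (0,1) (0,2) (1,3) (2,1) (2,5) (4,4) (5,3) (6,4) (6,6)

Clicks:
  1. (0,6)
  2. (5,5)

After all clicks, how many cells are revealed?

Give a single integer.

Answer: 7

Derivation:
Click 1 (0,6) count=0: revealed 6 new [(0,4) (0,5) (0,6) (1,4) (1,5) (1,6)] -> total=6
Click 2 (5,5) count=3: revealed 1 new [(5,5)] -> total=7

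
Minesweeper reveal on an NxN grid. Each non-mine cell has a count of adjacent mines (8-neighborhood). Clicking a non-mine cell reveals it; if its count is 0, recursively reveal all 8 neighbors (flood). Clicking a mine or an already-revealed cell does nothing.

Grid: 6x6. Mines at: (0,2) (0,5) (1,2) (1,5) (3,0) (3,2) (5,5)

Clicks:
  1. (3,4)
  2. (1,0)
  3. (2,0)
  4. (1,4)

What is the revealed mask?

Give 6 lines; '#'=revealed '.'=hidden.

Answer: ##....
##..#.
##.###
...###
...###
......

Derivation:
Click 1 (3,4) count=0: revealed 9 new [(2,3) (2,4) (2,5) (3,3) (3,4) (3,5) (4,3) (4,4) (4,5)] -> total=9
Click 2 (1,0) count=0: revealed 6 new [(0,0) (0,1) (1,0) (1,1) (2,0) (2,1)] -> total=15
Click 3 (2,0) count=1: revealed 0 new [(none)] -> total=15
Click 4 (1,4) count=2: revealed 1 new [(1,4)] -> total=16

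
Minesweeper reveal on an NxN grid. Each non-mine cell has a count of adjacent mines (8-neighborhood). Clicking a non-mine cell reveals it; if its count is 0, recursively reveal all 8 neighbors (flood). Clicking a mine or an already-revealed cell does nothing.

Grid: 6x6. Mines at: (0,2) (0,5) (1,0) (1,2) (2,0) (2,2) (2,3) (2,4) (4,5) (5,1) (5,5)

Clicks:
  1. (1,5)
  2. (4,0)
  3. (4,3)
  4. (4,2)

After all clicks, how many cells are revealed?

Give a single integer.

Click 1 (1,5) count=2: revealed 1 new [(1,5)] -> total=1
Click 2 (4,0) count=1: revealed 1 new [(4,0)] -> total=2
Click 3 (4,3) count=0: revealed 9 new [(3,2) (3,3) (3,4) (4,2) (4,3) (4,4) (5,2) (5,3) (5,4)] -> total=11
Click 4 (4,2) count=1: revealed 0 new [(none)] -> total=11

Answer: 11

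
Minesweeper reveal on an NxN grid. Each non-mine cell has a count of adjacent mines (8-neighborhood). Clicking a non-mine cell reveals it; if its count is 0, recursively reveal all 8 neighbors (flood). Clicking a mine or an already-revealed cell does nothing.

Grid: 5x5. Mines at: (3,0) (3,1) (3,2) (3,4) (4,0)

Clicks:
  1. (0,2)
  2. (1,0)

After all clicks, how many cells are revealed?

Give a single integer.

Answer: 15

Derivation:
Click 1 (0,2) count=0: revealed 15 new [(0,0) (0,1) (0,2) (0,3) (0,4) (1,0) (1,1) (1,2) (1,3) (1,4) (2,0) (2,1) (2,2) (2,3) (2,4)] -> total=15
Click 2 (1,0) count=0: revealed 0 new [(none)] -> total=15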